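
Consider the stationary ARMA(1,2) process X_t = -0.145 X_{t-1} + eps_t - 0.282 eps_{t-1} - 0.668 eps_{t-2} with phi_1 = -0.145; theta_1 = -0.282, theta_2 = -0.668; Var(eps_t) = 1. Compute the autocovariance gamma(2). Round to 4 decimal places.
\gamma(2) = -0.6357

Multiply the model equation by X_{t-k} and take expectations. With theta_0 = psi_0 = 1 and psi_j the MA(infinity) weights, this gives
  gamma(k) - sum_i phi_i gamma(k-i) = c_k,
  c_k = sigma^2 * sum_{j=k..q} theta_j psi_{j-k}   (c_k = 0 for k > q),
using gamma(-m) = gamma(m).
psi-weights needed (psi_j = theta_j + sum_i phi_i psi_{j-i}):
  psi_1 = theta_1 + phi_1 = -0.282 + (-0.145) = -0.427
  psi_2 = theta_2 + phi_1 psi_1 = -0.668 + (-0.145)(-0.427) = -0.606085
Right-hand sides:
  c_0 = sigma^2 (1 + theta_1 psi_1 + theta_2 psi_2) = 1 * (1 + (-0.282)(-0.427) + (-0.668)(-0.606085)) = 1 * 1.525279 = 1.525279
  c_1 = sigma^2 (theta_1 + theta_2 psi_1) = 1 * (-0.282 + (-0.668)(-0.427)) = 0.003236
  c_2 = sigma^2 theta_2 = 1 * (-0.668) = -0.668
Equations for k = 0 and k = 1 (AR order 1):
  gamma(0) = phi_1 gamma(1) + c_0
  gamma(1) = phi_1 gamma(0) + c_1
Substituting the second into the first: gamma(0) (1 - phi_1^2) = c_0 + phi_1 c_1, so
  gamma(0) = (c_0 + phi_1 c_1) / (1 - phi_1^2) = (1.525279 + (-0.145)(0.003236)) / (1 - (-0.145)^2) = 1.52481 / 0.978975 = 1.557557.
  gamma(1) = phi_1 gamma(0) + c_1 = (-0.145)(1.557557) + (0.003236) = -0.22261.
For k = 2: gamma(2) = phi_1 gamma(1) + c_2
  = (-0.145)(-0.22261) + (-0.668) = -0.635722.
Therefore gamma(2) = -0.6357 (to 4 decimal places).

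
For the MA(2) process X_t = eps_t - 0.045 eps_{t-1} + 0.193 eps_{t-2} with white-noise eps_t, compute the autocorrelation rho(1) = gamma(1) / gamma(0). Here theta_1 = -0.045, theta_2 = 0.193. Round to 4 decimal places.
\rho(1) = -0.0517

For an MA(q) process with theta_0 = 1, the autocovariance is
  gamma(k) = sigma^2 * sum_{i=0..q-k} theta_i * theta_{i+k},
and rho(k) = gamma(k) / gamma(0). Sigma^2 cancels.
  numerator   = (1)*(-0.045) + (-0.045)*(0.193) = -0.053685.
  denominator = (1)^2 + (-0.045)^2 + (0.193)^2 = 1.039274.
  rho(1) = -0.053685 / 1.039274 = -0.0517.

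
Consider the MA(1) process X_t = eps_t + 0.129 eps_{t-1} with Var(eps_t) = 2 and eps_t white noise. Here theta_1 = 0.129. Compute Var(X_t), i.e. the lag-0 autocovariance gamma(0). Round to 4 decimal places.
\gamma(0) = 2.0333

For an MA(q) process X_t = eps_t + sum_i theta_i eps_{t-i} with
Var(eps_t) = sigma^2, the variance is
  gamma(0) = sigma^2 * (1 + sum_i theta_i^2).
  sum_i theta_i^2 = (0.129)^2 = 0.016641.
  gamma(0) = 2 * (1 + 0.016641) = 2 * 1.016641 = 2.033282, which rounds to 2.0333.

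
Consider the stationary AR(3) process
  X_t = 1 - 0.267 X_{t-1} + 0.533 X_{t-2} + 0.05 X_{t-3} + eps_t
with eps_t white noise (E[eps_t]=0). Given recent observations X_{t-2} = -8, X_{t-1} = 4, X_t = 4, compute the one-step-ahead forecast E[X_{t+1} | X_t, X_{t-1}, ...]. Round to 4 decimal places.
E[X_{t+1} \mid \mathcal F_t] = 1.6640

For an AR(p) model X_t = c + sum_i phi_i X_{t-i} + eps_t, the
one-step-ahead conditional mean is
  E[X_{t+1} | X_t, ...] = c + sum_i phi_i X_{t+1-i}.
Substitute known values:
  E[X_{t+1} | ...] = 1 + (-0.267) * (4) + (0.533) * (4) + (0.05) * (-8)
                   = 1.6640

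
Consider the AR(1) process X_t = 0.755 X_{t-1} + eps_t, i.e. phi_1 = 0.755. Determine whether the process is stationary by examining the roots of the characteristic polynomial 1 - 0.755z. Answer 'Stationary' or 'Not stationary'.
\text{Stationary}

The AR(p) characteristic polynomial is P(z) = 1 - 0.755z.
Stationarity requires all roots to lie outside the unit circle, i.e. |z| > 1 for every root.
This is linear in z: 1 + (-0.755) z = 0  =>  z = -1/(-0.755) = 1.324503,  |z| = 1.324503.
Moduli of all roots: 1.3245.
All moduli strictly greater than 1? Yes.
Verdict: Stationary.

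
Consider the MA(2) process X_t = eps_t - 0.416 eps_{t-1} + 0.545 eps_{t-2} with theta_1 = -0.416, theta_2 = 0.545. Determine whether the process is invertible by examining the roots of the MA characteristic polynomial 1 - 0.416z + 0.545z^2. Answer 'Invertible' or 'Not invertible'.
\text{Invertible}

The MA(q) characteristic polynomial is P(z) = 1 - 0.416z + 0.545z^2.
Invertibility requires all roots to lie outside the unit circle, i.e. |z| > 1 for every root.
Set 1 + (-0.416) z + (0.545) z^2 = 0, i.e. a z^2 + b z + c = 0 with a = 0.545, b = -0.416, c = 1.
Discriminant D = b^2 - 4ac = (-0.416)^2 - 4*(0.545)*1 = 0.173056 - (2.18) = -2.006944.
D < 0, so the roots are the complex-conjugate pair z = (-b +/- i sqrt(-D)) / (2a) = 0.3817 +/- 1.2997i.
For a conjugate pair |z|^2 = z * conj(z) = (product of roots) = c/a = 1/(0.545) = 1.834862, so |z| = sqrt(1.834862) = 1.3546 for both roots.
Moduli of all roots: 1.3546, 1.3546.
All moduli strictly greater than 1? Yes.
Verdict: Invertible.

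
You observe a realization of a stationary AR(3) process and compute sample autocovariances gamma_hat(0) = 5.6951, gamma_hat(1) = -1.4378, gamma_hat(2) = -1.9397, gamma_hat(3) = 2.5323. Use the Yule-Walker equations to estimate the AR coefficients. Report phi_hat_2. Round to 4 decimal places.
\hat\phi_{2} = -0.3310

The Yule-Walker equations for an AR(p) process read, in matrix form,
  Gamma_p phi = r_p,   with   (Gamma_p)_{ij} = gamma(|i - j|),
                       (r_p)_i = gamma(i),   i,j = 1..p.
Substitute the sample gammas (Toeplitz matrix and right-hand side of size 3):
  Gamma_p = [[5.6951, -1.4378, -1.9397], [-1.4378, 5.6951, -1.4378], [-1.9397, -1.4378, 5.6951]]
  r_p     = [-1.4378, -1.9397, 2.5323]
Written out (R1..R3):
  (R1) 5.6951 phi_1 - 1.4378 phi_2 - 1.9397 phi_3 = -1.4378
  (R2) -1.4378 phi_1 + 5.6951 phi_2 - 1.4378 phi_3 = -1.9397
  (R3) -1.9397 phi_1 - 1.4378 phi_2 + 5.6951 phi_3 = 2.5323
Gaussian elimination:
  R2 <- R2 - (-1.4378/5.6951) R1 = R2 - (-0.252463) R1:  5.332109 phi_2 - 1.927502 phi_3 = -2.302691
  R3 <- R3 - (-1.9397/5.6951) R1 = R3 - (-0.340591) R1:  -1.927502 phi_2 + 5.034456 phi_3 = 2.042598
  R3 <- R3 - (-1.927502/5.332109) R2 = R3 - (-0.36149) R2:  4.337684 phi_3 = 1.2102
Back-substitution:
  phi_hat_3 = 1.2102 / 4.337684 = 0.278997
  phi_hat_2 = (-2.302691 - (-1.927502)(0.278997)) / 5.332109 = -0.330999
  phi_hat_1 = (-1.4378 - (-1.4378)(-0.330999) - (-1.9397)(0.278997)) / 5.6951 = -0.241004
So phi_hat = [-0.2410, -0.3310, 0.2790].
Therefore phi_hat_2 = -0.3310.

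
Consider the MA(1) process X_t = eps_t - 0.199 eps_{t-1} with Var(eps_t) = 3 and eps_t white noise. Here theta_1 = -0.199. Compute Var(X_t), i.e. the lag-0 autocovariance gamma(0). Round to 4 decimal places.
\gamma(0) = 3.1188

For an MA(q) process X_t = eps_t + sum_i theta_i eps_{t-i} with
Var(eps_t) = sigma^2, the variance is
  gamma(0) = sigma^2 * (1 + sum_i theta_i^2).
  sum_i theta_i^2 = (-0.199)^2 = 0.039601.
  gamma(0) = 3 * (1 + 0.039601) = 3 * 1.039601 = 3.118803, which rounds to 3.1188.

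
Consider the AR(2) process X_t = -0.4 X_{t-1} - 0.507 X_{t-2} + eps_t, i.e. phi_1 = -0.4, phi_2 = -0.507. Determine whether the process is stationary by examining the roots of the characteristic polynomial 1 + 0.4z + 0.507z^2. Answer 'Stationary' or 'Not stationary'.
\text{Stationary}

The AR(p) characteristic polynomial is P(z) = 1 + 0.4z + 0.507z^2.
Stationarity requires all roots to lie outside the unit circle, i.e. |z| > 1 for every root.
Set 1 + (0.4) z + (0.507) z^2 = 0, i.e. a z^2 + b z + c = 0 with a = 0.507, b = 0.4, c = 1.
Discriminant D = b^2 - 4ac = (0.4)^2 - 4*(0.507)*1 = 0.16 - (2.028) = -1.868.
D < 0, so the roots are the complex-conjugate pair z = (-b +/- i sqrt(-D)) / (2a) = -0.3945 +/- 1.3479i.
For a conjugate pair |z|^2 = z * conj(z) = (product of roots) = c/a = 1/(0.507) = 1.972387, so |z| = sqrt(1.972387) = 1.4044 for both roots.
Moduli of all roots: 1.4044, 1.4044.
All moduli strictly greater than 1? Yes.
Verdict: Stationary.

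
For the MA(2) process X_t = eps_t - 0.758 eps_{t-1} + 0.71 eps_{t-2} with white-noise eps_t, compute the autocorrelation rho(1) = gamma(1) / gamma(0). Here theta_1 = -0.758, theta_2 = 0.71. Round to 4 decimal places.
\rho(1) = -0.6236

For an MA(q) process with theta_0 = 1, the autocovariance is
  gamma(k) = sigma^2 * sum_{i=0..q-k} theta_i * theta_{i+k},
and rho(k) = gamma(k) / gamma(0). Sigma^2 cancels.
  numerator   = (1)*(-0.758) + (-0.758)*(0.71) = -1.29618.
  denominator = (1)^2 + (-0.758)^2 + (0.71)^2 = 2.078664.
  rho(1) = -1.29618 / 2.078664 = -0.6236.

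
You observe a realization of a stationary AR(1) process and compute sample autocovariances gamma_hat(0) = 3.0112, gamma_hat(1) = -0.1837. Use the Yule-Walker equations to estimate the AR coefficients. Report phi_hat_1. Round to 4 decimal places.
\hat\phi_{1} = -0.0610

The Yule-Walker equations for an AR(p) process read, in matrix form,
  Gamma_p phi = r_p,   with   (Gamma_p)_{ij} = gamma(|i - j|),
                       (r_p)_i = gamma(i),   i,j = 1..p.
Substitute the sample gammas (Toeplitz matrix and right-hand side of size 1):
  Gamma_p = [[3.0112]]
  r_p     = [-0.1837]
With p = 1 this is the single equation gamma(0) phi_1 = gamma(1):
  phi_hat_1 = gamma(1) / gamma(0) = -0.1837 / 3.0112 = -0.0610.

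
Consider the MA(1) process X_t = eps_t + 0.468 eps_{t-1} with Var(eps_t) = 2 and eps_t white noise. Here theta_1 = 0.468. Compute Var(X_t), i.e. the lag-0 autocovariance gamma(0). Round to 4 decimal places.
\gamma(0) = 2.4380

For an MA(q) process X_t = eps_t + sum_i theta_i eps_{t-i} with
Var(eps_t) = sigma^2, the variance is
  gamma(0) = sigma^2 * (1 + sum_i theta_i^2).
  sum_i theta_i^2 = (0.468)^2 = 0.219024.
  gamma(0) = 2 * (1 + 0.219024) = 2 * 1.219024 = 2.438048, which rounds to 2.4380.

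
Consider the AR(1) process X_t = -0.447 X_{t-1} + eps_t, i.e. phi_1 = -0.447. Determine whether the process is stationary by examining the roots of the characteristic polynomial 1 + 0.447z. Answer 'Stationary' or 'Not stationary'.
\text{Stationary}

The AR(p) characteristic polynomial is P(z) = 1 + 0.447z.
Stationarity requires all roots to lie outside the unit circle, i.e. |z| > 1 for every root.
This is linear in z: 1 + (0.447) z = 0  =>  z = -1/(0.447) = -2.237136,  |z| = 2.237136.
Moduli of all roots: 2.2371.
All moduli strictly greater than 1? Yes.
Verdict: Stationary.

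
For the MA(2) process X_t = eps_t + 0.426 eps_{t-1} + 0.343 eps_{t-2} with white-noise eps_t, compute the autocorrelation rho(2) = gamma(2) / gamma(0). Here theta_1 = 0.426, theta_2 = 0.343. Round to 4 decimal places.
\rho(2) = 0.2640

For an MA(q) process with theta_0 = 1, the autocovariance is
  gamma(k) = sigma^2 * sum_{i=0..q-k} theta_i * theta_{i+k},
and rho(k) = gamma(k) / gamma(0). Sigma^2 cancels.
  numerator   = (1)*(0.343) = 0.343.
  denominator = (1)^2 + (0.426)^2 + (0.343)^2 = 1.299125.
  rho(2) = 0.343 / 1.299125 = 0.2640.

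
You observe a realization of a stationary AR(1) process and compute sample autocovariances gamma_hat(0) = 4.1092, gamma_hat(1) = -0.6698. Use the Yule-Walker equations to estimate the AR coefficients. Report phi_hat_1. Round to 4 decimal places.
\hat\phi_{1} = -0.1630

The Yule-Walker equations for an AR(p) process read, in matrix form,
  Gamma_p phi = r_p,   with   (Gamma_p)_{ij} = gamma(|i - j|),
                       (r_p)_i = gamma(i),   i,j = 1..p.
Substitute the sample gammas (Toeplitz matrix and right-hand side of size 1):
  Gamma_p = [[4.1092]]
  r_p     = [-0.6698]
With p = 1 this is the single equation gamma(0) phi_1 = gamma(1):
  phi_hat_1 = gamma(1) / gamma(0) = -0.6698 / 4.1092 = -0.1630.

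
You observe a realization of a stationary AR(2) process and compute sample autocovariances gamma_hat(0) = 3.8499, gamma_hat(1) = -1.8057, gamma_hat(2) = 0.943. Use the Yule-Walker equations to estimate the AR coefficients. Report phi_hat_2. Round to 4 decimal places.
\hat\phi_{2} = 0.0320

The Yule-Walker equations for an AR(p) process read, in matrix form,
  Gamma_p phi = r_p,   with   (Gamma_p)_{ij} = gamma(|i - j|),
                       (r_p)_i = gamma(i),   i,j = 1..p.
Substitute the sample gammas (Toeplitz matrix and right-hand side of size 2):
  Gamma_p = [[3.8499, -1.8057], [-1.8057, 3.8499]]
  r_p     = [-1.8057, 0.943]
Written out:
  3.8499 phi_1 - 1.8057 phi_2 = -1.8057
  -1.8057 phi_1 + 3.8499 phi_2 = 0.943
Solve by Cramer's rule:
  det = gamma(0)^2 - gamma(1)^2 = (3.8499)^2 - (-1.8057)^2 = 14.82173001 - 3.26055249 = 11.56117752
  phi_hat_1 = [gamma(1) gamma(0) - gamma(1) gamma(2)] / det = [(-1.8057)(3.8499) - (-1.8057)(0.943)] / 11.56117752 = -5.24898933 / 11.56117752 = -0.454
  phi_hat_2 = [gamma(0) gamma(2) - gamma(1)^2] / det = [(3.8499)(0.943) - (-1.8057)^2] / 11.56117752 = 0.36990321 / 11.56117752 = 0.032
So phi_hat = [-0.4540, 0.0320].
Therefore phi_hat_2 = 0.0320.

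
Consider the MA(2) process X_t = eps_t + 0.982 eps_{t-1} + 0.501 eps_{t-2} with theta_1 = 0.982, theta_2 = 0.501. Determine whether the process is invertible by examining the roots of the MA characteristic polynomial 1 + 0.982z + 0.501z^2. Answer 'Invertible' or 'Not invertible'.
\text{Invertible}

The MA(q) characteristic polynomial is P(z) = 1 + 0.982z + 0.501z^2.
Invertibility requires all roots to lie outside the unit circle, i.e. |z| > 1 for every root.
Set 1 + (0.982) z + (0.501) z^2 = 0, i.e. a z^2 + b z + c = 0 with a = 0.501, b = 0.982, c = 1.
Discriminant D = b^2 - 4ac = (0.982)^2 - 4*(0.501)*1 = 0.964324 - (2.004) = -1.039676.
D < 0, so the roots are the complex-conjugate pair z = (-b +/- i sqrt(-D)) / (2a) = -0.98 +/- 1.0176i.
For a conjugate pair |z|^2 = z * conj(z) = (product of roots) = c/a = 1/(0.501) = 1.996008, so |z| = sqrt(1.996008) = 1.4128 for both roots.
Moduli of all roots: 1.4128, 1.4128.
All moduli strictly greater than 1? Yes.
Verdict: Invertible.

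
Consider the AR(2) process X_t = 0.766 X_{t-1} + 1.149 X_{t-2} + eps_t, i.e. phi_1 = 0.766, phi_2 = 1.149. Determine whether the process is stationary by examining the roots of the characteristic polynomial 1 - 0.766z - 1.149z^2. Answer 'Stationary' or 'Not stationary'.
\text{Not stationary}

The AR(p) characteristic polynomial is P(z) = 1 - 0.766z - 1.149z^2.
Stationarity requires all roots to lie outside the unit circle, i.e. |z| > 1 for every root.
Set 1 + (-0.766) z + (-1.149) z^2 = 0, i.e. a z^2 + b z + c = 0 with a = -1.149, b = -0.766, c = 1.
Discriminant D = b^2 - 4ac = (-0.766)^2 - 4*(-1.149)*1 = 0.586756 - (-4.596) = 5.182756.
D >= 0, so the roots are real: z = (-b +/- sqrt(D)) / (2a) = (0.766 +/- 2.276567) / (-2.298).
  z_1 = (0.766 + 2.276567) / (-2.298) = -1.324,   |z_1| = 1.324.
  z_2 = (0.766 - 2.276567) / (-2.298) = 0.6573,   |z_2| = 0.6573.
Moduli of all roots: 1.3240, 0.6573.
All moduli strictly greater than 1? No.
Verdict: Not stationary.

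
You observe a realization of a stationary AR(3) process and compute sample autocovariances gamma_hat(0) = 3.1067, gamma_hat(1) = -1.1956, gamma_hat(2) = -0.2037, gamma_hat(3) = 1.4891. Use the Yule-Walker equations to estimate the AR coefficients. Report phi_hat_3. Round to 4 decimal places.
\hat\phi_{3} = 0.4400

The Yule-Walker equations for an AR(p) process read, in matrix form,
  Gamma_p phi = r_p,   with   (Gamma_p)_{ij} = gamma(|i - j|),
                       (r_p)_i = gamma(i),   i,j = 1..p.
Substitute the sample gammas (Toeplitz matrix and right-hand side of size 3):
  Gamma_p = [[3.1067, -1.1956, -0.2037], [-1.1956, 3.1067, -1.1956], [-0.2037, -1.1956, 3.1067]]
  r_p     = [-1.1956, -0.2037, 1.4891]
Written out (R1..R3):
  (R1) 3.1067 phi_1 - 1.1956 phi_2 - 0.2037 phi_3 = -1.1956
  (R2) -1.1956 phi_1 + 3.1067 phi_2 - 1.1956 phi_3 = -0.2037
  (R3) -0.2037 phi_1 - 1.1956 phi_2 + 3.1067 phi_3 = 1.4891
Gaussian elimination:
  R2 <- R2 - (-1.1956/3.1067) R1 = R2 - (-0.384846) R1:  2.646579 phi_2 - 1.273993 phi_3 = -0.663821
  R3 <- R3 - (-0.2037/3.1067) R1 = R3 - (-0.065568) R1:  -1.273993 phi_2 + 3.093344 phi_3 = 1.410707
  R3 <- R3 - (-1.273993/2.646579) R2 = R3 - (-0.481374) R2:  2.480077 phi_3 = 1.091161
Back-substitution:
  phi_hat_3 = 1.091161 / 2.480077 = 0.439971
  phi_hat_2 = (-0.663821 - (-1.273993)(0.439971)) / 2.646579 = -0.039032
  phi_hat_1 = (-1.1956 - (-1.1956)(-0.039032) - (-0.2037)(0.439971)) / 3.1067 = -0.371019
So phi_hat = [-0.3710, -0.0390, 0.4400].
Therefore phi_hat_3 = 0.4400.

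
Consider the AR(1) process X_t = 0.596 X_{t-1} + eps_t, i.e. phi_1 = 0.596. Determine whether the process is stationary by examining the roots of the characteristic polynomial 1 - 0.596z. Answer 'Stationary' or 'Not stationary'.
\text{Stationary}

The AR(p) characteristic polynomial is P(z) = 1 - 0.596z.
Stationarity requires all roots to lie outside the unit circle, i.e. |z| > 1 for every root.
This is linear in z: 1 + (-0.596) z = 0  =>  z = -1/(-0.596) = 1.677852,  |z| = 1.677852.
Moduli of all roots: 1.6779.
All moduli strictly greater than 1? Yes.
Verdict: Stationary.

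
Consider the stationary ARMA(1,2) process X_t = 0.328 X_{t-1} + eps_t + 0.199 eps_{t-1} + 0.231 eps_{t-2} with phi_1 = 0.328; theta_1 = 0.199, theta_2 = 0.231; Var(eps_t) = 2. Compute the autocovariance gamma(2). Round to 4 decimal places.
\gamma(2) = 0.9867

Multiply the model equation by X_{t-k} and take expectations. With theta_0 = psi_0 = 1 and psi_j the MA(infinity) weights, this gives
  gamma(k) - sum_i phi_i gamma(k-i) = c_k,
  c_k = sigma^2 * sum_{j=k..q} theta_j psi_{j-k}   (c_k = 0 for k > q),
using gamma(-m) = gamma(m).
psi-weights needed (psi_j = theta_j + sum_i phi_i psi_{j-i}):
  psi_1 = theta_1 + phi_1 = 0.199 + (0.328) = 0.527
  psi_2 = theta_2 + phi_1 psi_1 = 0.231 + (0.328)(0.527) = 0.403856
Right-hand sides:
  c_0 = sigma^2 (1 + theta_1 psi_1 + theta_2 psi_2) = 2 * (1 + (0.199)(0.527) + (0.231)(0.403856)) = 2 * 1.198164 = 2.396327
  c_1 = sigma^2 (theta_1 + theta_2 psi_1) = 2 * (0.199 + (0.231)(0.527)) = 0.641474
  c_2 = sigma^2 theta_2 = 2 * (0.231) = 0.462
Equations for k = 0 and k = 1 (AR order 1):
  gamma(0) = phi_1 gamma(1) + c_0
  gamma(1) = phi_1 gamma(0) + c_1
Substituting the second into the first: gamma(0) (1 - phi_1^2) = c_0 + phi_1 c_1, so
  gamma(0) = (c_0 + phi_1 c_1) / (1 - phi_1^2) = (2.396327 + (0.328)(0.641474)) / (1 - (0.328)^2) = 2.606731 / 0.892416 = 2.920982.
  gamma(1) = phi_1 gamma(0) + c_1 = (0.328)(2.920982) + (0.641474) = 1.599556.
For k = 2: gamma(2) = phi_1 gamma(1) + c_2
  = (0.328)(1.599556) + (0.462) = 0.986654.
Therefore gamma(2) = 0.9867 (to 4 decimal places).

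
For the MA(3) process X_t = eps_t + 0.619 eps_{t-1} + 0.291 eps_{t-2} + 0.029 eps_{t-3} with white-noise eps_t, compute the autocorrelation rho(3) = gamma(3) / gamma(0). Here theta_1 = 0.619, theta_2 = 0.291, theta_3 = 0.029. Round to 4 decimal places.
\rho(3) = 0.0197

For an MA(q) process with theta_0 = 1, the autocovariance is
  gamma(k) = sigma^2 * sum_{i=0..q-k} theta_i * theta_{i+k},
and rho(k) = gamma(k) / gamma(0). Sigma^2 cancels.
  numerator   = (1)*(0.029) = 0.029.
  denominator = (1)^2 + (0.619)^2 + (0.291)^2 + (0.029)^2 = 1.468683.
  rho(3) = 0.029 / 1.468683 = 0.0197.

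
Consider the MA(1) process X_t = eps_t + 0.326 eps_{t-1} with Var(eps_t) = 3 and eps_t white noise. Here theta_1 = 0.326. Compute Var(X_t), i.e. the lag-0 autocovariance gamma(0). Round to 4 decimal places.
\gamma(0) = 3.3188

For an MA(q) process X_t = eps_t + sum_i theta_i eps_{t-i} with
Var(eps_t) = sigma^2, the variance is
  gamma(0) = sigma^2 * (1 + sum_i theta_i^2).
  sum_i theta_i^2 = (0.326)^2 = 0.106276.
  gamma(0) = 3 * (1 + 0.106276) = 3 * 1.106276 = 3.318828, which rounds to 3.3188.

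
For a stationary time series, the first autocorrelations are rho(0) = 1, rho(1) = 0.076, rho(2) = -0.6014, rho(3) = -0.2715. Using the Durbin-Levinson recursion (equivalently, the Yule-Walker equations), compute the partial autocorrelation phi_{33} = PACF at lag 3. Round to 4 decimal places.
\phi_{33} = -0.2430

The PACF at lag k is phi_{kk}, the last component of the solution
to the Yule-Walker system G_k phi = r_k where
  (G_k)_{ij} = rho(|i - j|), (r_k)_i = rho(i), i,j = 1..k.
Equivalently, Durbin-Levinson gives phi_{kk} iteratively:
  phi_{11} = rho(1)
  phi_{kk} = [rho(k) - sum_{j=1..k-1} phi_{k-1,j} rho(k-j)]
            / [1 - sum_{j=1..k-1} phi_{k-1,j} rho(j)],
  phi_{k,j} = phi_{k-1,j} - phi_{kk} phi_{k-1,k-j},  j = 1..k-1.
Step k = 1:
  phi_11 = rho(1) = 0.076.
Step k = 2:
  phi_22 = [rho(2) - phi_11 rho(1)] / [1 - phi_11 rho(1)] = [-0.6014 - (0.076)(0.076)] / [1 - (0.076)(0.076)]
         = -0.607176 / 0.994224 = -0.610703.
  Update: phi_21 = phi_11 - phi_22 phi_11 = 0.076 - (-0.610703)(0.076) = 0.122413.
Step k = 3:
  phi_33 = [rho(3) - phi_21 rho(2) - phi_22 rho(1)] / [1 - phi_21 rho(1) - phi_22 rho(2)]
    numerator   = -0.2715 - (0.122413)(-0.6014) - (-0.610703)(0.076) = -0.15146708
    denominator = 1 - (0.122413)(0.076) - (-0.610703)(-0.6014) = 0.62341954
  phi_33 = -0.15146708 / 0.62341954 = -0.243.
Therefore phi_{33} = -0.2430.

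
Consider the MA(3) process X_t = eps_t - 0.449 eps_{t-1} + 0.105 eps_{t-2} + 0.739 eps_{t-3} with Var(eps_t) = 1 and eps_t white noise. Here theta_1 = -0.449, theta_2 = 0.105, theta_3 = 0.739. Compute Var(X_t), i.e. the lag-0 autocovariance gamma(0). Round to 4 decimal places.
\gamma(0) = 1.7587

For an MA(q) process X_t = eps_t + sum_i theta_i eps_{t-i} with
Var(eps_t) = sigma^2, the variance is
  gamma(0) = sigma^2 * (1 + sum_i theta_i^2).
  sum_i theta_i^2 = (-0.449)^2 + (0.105)^2 + (0.739)^2 = 0.201601 + 0.011025 + 0.546121 = 0.758747.
  gamma(0) = 1 * (1 + 0.758747) = 1 * 1.758747 = 1.758747, which rounds to 1.7587.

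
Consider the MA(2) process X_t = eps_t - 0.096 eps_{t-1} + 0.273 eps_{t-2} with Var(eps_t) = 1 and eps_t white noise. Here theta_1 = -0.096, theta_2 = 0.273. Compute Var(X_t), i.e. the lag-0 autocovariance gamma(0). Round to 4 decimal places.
\gamma(0) = 1.0837

For an MA(q) process X_t = eps_t + sum_i theta_i eps_{t-i} with
Var(eps_t) = sigma^2, the variance is
  gamma(0) = sigma^2 * (1 + sum_i theta_i^2).
  sum_i theta_i^2 = (-0.096)^2 + (0.273)^2 = 0.009216 + 0.074529 = 0.083745.
  gamma(0) = 1 * (1 + 0.083745) = 1 * 1.083745 = 1.083745, which rounds to 1.0837.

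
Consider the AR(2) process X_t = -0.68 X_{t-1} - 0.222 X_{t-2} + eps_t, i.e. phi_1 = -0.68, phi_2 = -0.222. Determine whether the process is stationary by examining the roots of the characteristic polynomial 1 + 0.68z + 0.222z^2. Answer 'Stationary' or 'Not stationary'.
\text{Stationary}

The AR(p) characteristic polynomial is P(z) = 1 + 0.68z + 0.222z^2.
Stationarity requires all roots to lie outside the unit circle, i.e. |z| > 1 for every root.
Set 1 + (0.68) z + (0.222) z^2 = 0, i.e. a z^2 + b z + c = 0 with a = 0.222, b = 0.68, c = 1.
Discriminant D = b^2 - 4ac = (0.68)^2 - 4*(0.222)*1 = 0.4624 - (0.888) = -0.4256.
D < 0, so the roots are the complex-conjugate pair z = (-b +/- i sqrt(-D)) / (2a) = -1.5315 +/- 1.4693i.
For a conjugate pair |z|^2 = z * conj(z) = (product of roots) = c/a = 1/(0.222) = 4.504505, so |z| = sqrt(4.504505) = 2.1224 for both roots.
Moduli of all roots: 2.1224, 2.1224.
All moduli strictly greater than 1? Yes.
Verdict: Stationary.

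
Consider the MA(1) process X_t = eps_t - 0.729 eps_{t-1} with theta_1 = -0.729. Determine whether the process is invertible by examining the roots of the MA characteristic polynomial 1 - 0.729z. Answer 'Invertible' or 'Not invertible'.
\text{Invertible}

The MA(q) characteristic polynomial is P(z) = 1 - 0.729z.
Invertibility requires all roots to lie outside the unit circle, i.e. |z| > 1 for every root.
This is linear in z: 1 + (-0.729) z = 0  =>  z = -1/(-0.729) = 1.371742,  |z| = 1.371742.
Moduli of all roots: 1.3717.
All moduli strictly greater than 1? Yes.
Verdict: Invertible.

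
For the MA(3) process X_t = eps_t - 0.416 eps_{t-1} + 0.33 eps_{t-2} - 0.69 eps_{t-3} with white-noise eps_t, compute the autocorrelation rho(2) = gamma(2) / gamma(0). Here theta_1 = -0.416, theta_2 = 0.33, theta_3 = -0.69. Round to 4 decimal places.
\rho(2) = 0.3510

For an MA(q) process with theta_0 = 1, the autocovariance is
  gamma(k) = sigma^2 * sum_{i=0..q-k} theta_i * theta_{i+k},
and rho(k) = gamma(k) / gamma(0). Sigma^2 cancels.
  numerator   = (1)*(0.33) + (-0.416)*(-0.69) = 0.61704.
  denominator = (1)^2 + (-0.416)^2 + (0.33)^2 + (-0.69)^2 = 1.758056.
  rho(2) = 0.61704 / 1.758056 = 0.3510.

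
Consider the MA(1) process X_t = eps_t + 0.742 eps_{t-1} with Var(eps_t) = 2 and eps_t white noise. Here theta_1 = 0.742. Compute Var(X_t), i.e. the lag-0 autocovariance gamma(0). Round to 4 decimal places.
\gamma(0) = 3.1011

For an MA(q) process X_t = eps_t + sum_i theta_i eps_{t-i} with
Var(eps_t) = sigma^2, the variance is
  gamma(0) = sigma^2 * (1 + sum_i theta_i^2).
  sum_i theta_i^2 = (0.742)^2 = 0.550564.
  gamma(0) = 2 * (1 + 0.550564) = 2 * 1.550564 = 3.101128, which rounds to 3.1011.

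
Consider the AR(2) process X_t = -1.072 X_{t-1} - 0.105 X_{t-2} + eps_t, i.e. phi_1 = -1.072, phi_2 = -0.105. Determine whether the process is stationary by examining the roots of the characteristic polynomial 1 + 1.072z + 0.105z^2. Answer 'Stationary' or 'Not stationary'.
\text{Stationary}

The AR(p) characteristic polynomial is P(z) = 1 + 1.072z + 0.105z^2.
Stationarity requires all roots to lie outside the unit circle, i.e. |z| > 1 for every root.
Set 1 + (1.072) z + (0.105) z^2 = 0, i.e. a z^2 + b z + c = 0 with a = 0.105, b = 1.072, c = 1.
Discriminant D = b^2 - 4ac = (1.072)^2 - 4*(0.105)*1 = 1.149184 - (0.42) = 0.729184.
D >= 0, so the roots are real: z = (-b +/- sqrt(D)) / (2a) = (-1.072 +/- 0.853923) / (0.21).
  z_1 = (-1.072 + 0.853923) / (0.21) = -1.0385,   |z_1| = 1.0385.
  z_2 = (-1.072 - 0.853923) / (0.21) = -9.1711,   |z_2| = 9.1711.
Moduli of all roots: 1.0385, 9.1711.
All moduli strictly greater than 1? Yes.
Verdict: Stationary.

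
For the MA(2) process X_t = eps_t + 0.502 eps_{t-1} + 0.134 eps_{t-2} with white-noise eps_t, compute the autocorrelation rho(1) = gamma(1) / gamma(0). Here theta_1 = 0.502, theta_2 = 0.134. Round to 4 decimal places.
\rho(1) = 0.4483

For an MA(q) process with theta_0 = 1, the autocovariance is
  gamma(k) = sigma^2 * sum_{i=0..q-k} theta_i * theta_{i+k},
and rho(k) = gamma(k) / gamma(0). Sigma^2 cancels.
  numerator   = (1)*(0.502) + (0.502)*(0.134) = 0.569268.
  denominator = (1)^2 + (0.502)^2 + (0.134)^2 = 1.26996.
  rho(1) = 0.569268 / 1.26996 = 0.4483.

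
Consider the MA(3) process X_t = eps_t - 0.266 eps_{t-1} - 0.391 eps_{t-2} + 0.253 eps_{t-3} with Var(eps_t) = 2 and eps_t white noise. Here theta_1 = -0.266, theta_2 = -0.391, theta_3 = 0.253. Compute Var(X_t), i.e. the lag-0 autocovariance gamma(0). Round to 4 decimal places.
\gamma(0) = 2.5753

For an MA(q) process X_t = eps_t + sum_i theta_i eps_{t-i} with
Var(eps_t) = sigma^2, the variance is
  gamma(0) = sigma^2 * (1 + sum_i theta_i^2).
  sum_i theta_i^2 = (-0.266)^2 + (-0.391)^2 + (0.253)^2 = 0.070756 + 0.152881 + 0.064009 = 0.287646.
  gamma(0) = 2 * (1 + 0.287646) = 2 * 1.287646 = 2.575292, which rounds to 2.5753.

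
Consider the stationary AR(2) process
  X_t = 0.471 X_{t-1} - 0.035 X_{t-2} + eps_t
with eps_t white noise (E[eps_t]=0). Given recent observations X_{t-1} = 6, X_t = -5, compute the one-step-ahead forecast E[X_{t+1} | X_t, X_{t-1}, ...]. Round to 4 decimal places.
E[X_{t+1} \mid \mathcal F_t] = -2.5650

For an AR(p) model X_t = c + sum_i phi_i X_{t-i} + eps_t, the
one-step-ahead conditional mean is
  E[X_{t+1} | X_t, ...] = c + sum_i phi_i X_{t+1-i}.
Substitute known values:
  E[X_{t+1} | ...] = (0.471) * (-5) + (-0.035) * (6)
                   = -2.5650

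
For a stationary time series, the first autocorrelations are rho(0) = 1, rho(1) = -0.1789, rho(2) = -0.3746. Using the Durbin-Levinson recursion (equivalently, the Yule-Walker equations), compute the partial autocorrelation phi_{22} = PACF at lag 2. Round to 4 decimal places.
\phi_{22} = -0.4200

The PACF at lag k is phi_{kk}, the last component of the solution
to the Yule-Walker system G_k phi = r_k where
  (G_k)_{ij} = rho(|i - j|), (r_k)_i = rho(i), i,j = 1..k.
Equivalently, Durbin-Levinson gives phi_{kk} iteratively:
  phi_{11} = rho(1)
  phi_{kk} = [rho(k) - sum_{j=1..k-1} phi_{k-1,j} rho(k-j)]
            / [1 - sum_{j=1..k-1} phi_{k-1,j} rho(j)],
  phi_{k,j} = phi_{k-1,j} - phi_{kk} phi_{k-1,k-j},  j = 1..k-1.
Step k = 1:
  phi_11 = rho(1) = -0.1789.
Step k = 2:
  phi_22 = [rho(2) - phi_11 rho(1)] / [1 - phi_11 rho(1)] = [-0.3746 - (-0.1789)(-0.1789)] / [1 - (-0.1789)(-0.1789)]
         = -0.40660521 / 0.96799479 = -0.42.
Therefore phi_{22} = -0.4200.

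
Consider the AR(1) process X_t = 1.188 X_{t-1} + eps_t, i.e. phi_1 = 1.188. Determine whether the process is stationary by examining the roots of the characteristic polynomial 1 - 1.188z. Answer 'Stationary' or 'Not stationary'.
\text{Not stationary}

The AR(p) characteristic polynomial is P(z) = 1 - 1.188z.
Stationarity requires all roots to lie outside the unit circle, i.e. |z| > 1 for every root.
This is linear in z: 1 + (-1.188) z = 0  =>  z = -1/(-1.188) = 0.841751,  |z| = 0.841751.
Moduli of all roots: 0.8418.
All moduli strictly greater than 1? No.
Verdict: Not stationary.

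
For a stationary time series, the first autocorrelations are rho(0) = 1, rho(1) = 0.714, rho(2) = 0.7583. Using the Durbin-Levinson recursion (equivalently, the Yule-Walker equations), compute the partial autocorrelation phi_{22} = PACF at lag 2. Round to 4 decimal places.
\phi_{22} = 0.5069

The PACF at lag k is phi_{kk}, the last component of the solution
to the Yule-Walker system G_k phi = r_k where
  (G_k)_{ij} = rho(|i - j|), (r_k)_i = rho(i), i,j = 1..k.
Equivalently, Durbin-Levinson gives phi_{kk} iteratively:
  phi_{11} = rho(1)
  phi_{kk} = [rho(k) - sum_{j=1..k-1} phi_{k-1,j} rho(k-j)]
            / [1 - sum_{j=1..k-1} phi_{k-1,j} rho(j)],
  phi_{k,j} = phi_{k-1,j} - phi_{kk} phi_{k-1,k-j},  j = 1..k-1.
Step k = 1:
  phi_11 = rho(1) = 0.714.
Step k = 2:
  phi_22 = [rho(2) - phi_11 rho(1)] / [1 - phi_11 rho(1)] = [0.7583 - (0.714)(0.714)] / [1 - (0.714)(0.714)]
         = 0.248504 / 0.490204 = 0.5069.
Therefore phi_{22} = 0.5069.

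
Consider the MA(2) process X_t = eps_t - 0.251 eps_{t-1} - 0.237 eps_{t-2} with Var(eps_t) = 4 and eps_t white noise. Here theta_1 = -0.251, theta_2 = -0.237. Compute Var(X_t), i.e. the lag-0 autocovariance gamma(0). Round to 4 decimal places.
\gamma(0) = 4.4767

For an MA(q) process X_t = eps_t + sum_i theta_i eps_{t-i} with
Var(eps_t) = sigma^2, the variance is
  gamma(0) = sigma^2 * (1 + sum_i theta_i^2).
  sum_i theta_i^2 = (-0.251)^2 + (-0.237)^2 = 0.063001 + 0.056169 = 0.11917.
  gamma(0) = 4 * (1 + 0.11917) = 4 * 1.11917 = 4.47668, which rounds to 4.4767.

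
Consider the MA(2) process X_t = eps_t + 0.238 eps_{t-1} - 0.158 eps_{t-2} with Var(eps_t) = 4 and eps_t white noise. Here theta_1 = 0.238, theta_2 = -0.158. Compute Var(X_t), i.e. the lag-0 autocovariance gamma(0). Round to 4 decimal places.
\gamma(0) = 4.3264

For an MA(q) process X_t = eps_t + sum_i theta_i eps_{t-i} with
Var(eps_t) = sigma^2, the variance is
  gamma(0) = sigma^2 * (1 + sum_i theta_i^2).
  sum_i theta_i^2 = (0.238)^2 + (-0.158)^2 = 0.056644 + 0.024964 = 0.081608.
  gamma(0) = 4 * (1 + 0.081608) = 4 * 1.081608 = 4.326432, which rounds to 4.3264.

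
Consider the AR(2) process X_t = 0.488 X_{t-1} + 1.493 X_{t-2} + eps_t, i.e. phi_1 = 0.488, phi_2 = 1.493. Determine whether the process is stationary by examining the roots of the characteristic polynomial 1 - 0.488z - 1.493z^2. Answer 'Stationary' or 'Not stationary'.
\text{Not stationary}

The AR(p) characteristic polynomial is P(z) = 1 - 0.488z - 1.493z^2.
Stationarity requires all roots to lie outside the unit circle, i.e. |z| > 1 for every root.
Set 1 + (-0.488) z + (-1.493) z^2 = 0, i.e. a z^2 + b z + c = 0 with a = -1.493, b = -0.488, c = 1.
Discriminant D = b^2 - 4ac = (-0.488)^2 - 4*(-1.493)*1 = 0.238144 - (-5.972) = 6.210144.
D >= 0, so the roots are real: z = (-b +/- sqrt(D)) / (2a) = (0.488 +/- 2.492016) / (-2.986).
  z_1 = (0.488 + 2.492016) / (-2.986) = -0.998,   |z_1| = 0.998.
  z_2 = (0.488 - 2.492016) / (-2.986) = 0.6711,   |z_2| = 0.6711.
Moduli of all roots: 0.9980, 0.6711.
All moduli strictly greater than 1? No.
Verdict: Not stationary.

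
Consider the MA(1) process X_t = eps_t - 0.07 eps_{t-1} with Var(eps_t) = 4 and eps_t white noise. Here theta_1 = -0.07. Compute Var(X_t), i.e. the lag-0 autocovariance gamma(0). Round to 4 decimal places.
\gamma(0) = 4.0196

For an MA(q) process X_t = eps_t + sum_i theta_i eps_{t-i} with
Var(eps_t) = sigma^2, the variance is
  gamma(0) = sigma^2 * (1 + sum_i theta_i^2).
  sum_i theta_i^2 = (-0.07)^2 = 0.0049.
  gamma(0) = 4 * (1 + 0.0049) = 4 * 1.0049 = 4.0196.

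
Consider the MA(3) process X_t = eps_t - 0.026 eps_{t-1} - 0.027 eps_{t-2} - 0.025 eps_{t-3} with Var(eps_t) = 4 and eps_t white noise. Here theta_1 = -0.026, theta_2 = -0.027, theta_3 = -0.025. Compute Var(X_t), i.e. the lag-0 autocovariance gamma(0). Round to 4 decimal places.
\gamma(0) = 4.0081

For an MA(q) process X_t = eps_t + sum_i theta_i eps_{t-i} with
Var(eps_t) = sigma^2, the variance is
  gamma(0) = sigma^2 * (1 + sum_i theta_i^2).
  sum_i theta_i^2 = (-0.026)^2 + (-0.027)^2 + (-0.025)^2 = 0.000676 + 0.000729 + 0.000625 = 0.00203.
  gamma(0) = 4 * (1 + 0.00203) = 4 * 1.00203 = 4.00812, which rounds to 4.0081.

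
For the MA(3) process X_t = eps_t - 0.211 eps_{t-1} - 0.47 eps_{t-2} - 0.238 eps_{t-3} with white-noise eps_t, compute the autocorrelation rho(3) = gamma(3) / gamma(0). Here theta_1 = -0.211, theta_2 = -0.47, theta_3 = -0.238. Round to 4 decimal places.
\rho(3) = -0.1800

For an MA(q) process with theta_0 = 1, the autocovariance is
  gamma(k) = sigma^2 * sum_{i=0..q-k} theta_i * theta_{i+k},
and rho(k) = gamma(k) / gamma(0). Sigma^2 cancels.
  numerator   = (1)*(-0.238) = -0.238.
  denominator = (1)^2 + (-0.211)^2 + (-0.47)^2 + (-0.238)^2 = 1.322065.
  rho(3) = -0.238 / 1.322065 = -0.1800.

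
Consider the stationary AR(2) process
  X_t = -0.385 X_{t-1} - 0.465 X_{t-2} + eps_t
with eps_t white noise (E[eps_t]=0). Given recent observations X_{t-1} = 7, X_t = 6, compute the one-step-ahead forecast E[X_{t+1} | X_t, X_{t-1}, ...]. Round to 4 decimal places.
E[X_{t+1} \mid \mathcal F_t] = -5.5650

For an AR(p) model X_t = c + sum_i phi_i X_{t-i} + eps_t, the
one-step-ahead conditional mean is
  E[X_{t+1} | X_t, ...] = c + sum_i phi_i X_{t+1-i}.
Substitute known values:
  E[X_{t+1} | ...] = (-0.385) * (6) + (-0.465) * (7)
                   = -5.5650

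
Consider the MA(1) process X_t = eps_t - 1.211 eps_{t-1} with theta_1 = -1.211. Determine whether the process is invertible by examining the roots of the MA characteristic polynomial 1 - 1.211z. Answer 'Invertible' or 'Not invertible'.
\text{Not invertible}

The MA(q) characteristic polynomial is P(z) = 1 - 1.211z.
Invertibility requires all roots to lie outside the unit circle, i.e. |z| > 1 for every root.
This is linear in z: 1 + (-1.211) z = 0  =>  z = -1/(-1.211) = 0.825764,  |z| = 0.825764.
Moduli of all roots: 0.8258.
All moduli strictly greater than 1? No.
Verdict: Not invertible.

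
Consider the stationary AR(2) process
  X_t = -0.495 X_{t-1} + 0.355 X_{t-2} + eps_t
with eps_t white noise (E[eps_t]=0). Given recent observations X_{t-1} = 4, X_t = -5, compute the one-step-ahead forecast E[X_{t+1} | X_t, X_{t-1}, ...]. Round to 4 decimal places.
E[X_{t+1} \mid \mathcal F_t] = 3.8950

For an AR(p) model X_t = c + sum_i phi_i X_{t-i} + eps_t, the
one-step-ahead conditional mean is
  E[X_{t+1} | X_t, ...] = c + sum_i phi_i X_{t+1-i}.
Substitute known values:
  E[X_{t+1} | ...] = (-0.495) * (-5) + (0.355) * (4)
                   = 3.8950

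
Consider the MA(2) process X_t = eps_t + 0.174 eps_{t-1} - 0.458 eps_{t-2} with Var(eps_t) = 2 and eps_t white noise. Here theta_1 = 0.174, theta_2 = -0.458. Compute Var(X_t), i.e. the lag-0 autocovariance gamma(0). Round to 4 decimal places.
\gamma(0) = 2.4801

For an MA(q) process X_t = eps_t + sum_i theta_i eps_{t-i} with
Var(eps_t) = sigma^2, the variance is
  gamma(0) = sigma^2 * (1 + sum_i theta_i^2).
  sum_i theta_i^2 = (0.174)^2 + (-0.458)^2 = 0.030276 + 0.209764 = 0.24004.
  gamma(0) = 2 * (1 + 0.24004) = 2 * 1.24004 = 2.48008, which rounds to 2.4801.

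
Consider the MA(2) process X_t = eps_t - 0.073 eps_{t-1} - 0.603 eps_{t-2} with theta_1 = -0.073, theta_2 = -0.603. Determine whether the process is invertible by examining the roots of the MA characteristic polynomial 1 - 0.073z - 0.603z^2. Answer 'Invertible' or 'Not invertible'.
\text{Invertible}

The MA(q) characteristic polynomial is P(z) = 1 - 0.073z - 0.603z^2.
Invertibility requires all roots to lie outside the unit circle, i.e. |z| > 1 for every root.
Set 1 + (-0.073) z + (-0.603) z^2 = 0, i.e. a z^2 + b z + c = 0 with a = -0.603, b = -0.073, c = 1.
Discriminant D = b^2 - 4ac = (-0.073)^2 - 4*(-0.603)*1 = 0.005329 - (-2.412) = 2.417329.
D >= 0, so the roots are real: z = (-b +/- sqrt(D)) / (2a) = (0.073 +/- 1.554776) / (-1.206).
  z_1 = (0.073 + 1.554776) / (-1.206) = -1.3497,   |z_1| = 1.3497.
  z_2 = (0.073 - 1.554776) / (-1.206) = 1.2287,   |z_2| = 1.2287.
Moduli of all roots: 1.3497, 1.2287.
All moduli strictly greater than 1? Yes.
Verdict: Invertible.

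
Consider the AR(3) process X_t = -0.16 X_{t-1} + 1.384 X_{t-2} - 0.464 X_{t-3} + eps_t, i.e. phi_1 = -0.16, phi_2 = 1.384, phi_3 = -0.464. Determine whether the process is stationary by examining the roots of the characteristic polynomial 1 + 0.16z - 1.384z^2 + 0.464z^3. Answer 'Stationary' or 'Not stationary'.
\text{Not stationary}

The AR(p) characteristic polynomial is P(z) = 1 + 0.16z - 1.384z^2 + 0.464z^3.
Stationarity requires all roots to lie outside the unit circle, i.e. |z| > 1 for every root.
Degree 3: look for a simple real root z0 first, then factor out (1 - z/z0) and solve the remaining quadratic.
Testing z0 = 2.5: P(2.5) = 1 + (0.16)(2.5) + (-1.384)(2.5)^2 + (0.464)(2.5)^3
  = 1 + (0.4) + (-8.65) + (7.25) = 0.  So z_0 = 2.5 is a root, |z_0| = 2.5.
Divide out the factor (1 - 0.4 z) = (1 - z/z0) (since 1/z0 = 0.4):
  P(z) = (1 - 0.4 z)(1 + (0.56) z + (-1.16) z^2)
  [check: z-coef 0.56 - (0.4) = 0.16; z^2-coef -1.16 - (0.4)(0.56) = -1.384; z^3-coef -(0.4)(-1.16) = 0.464.]
Remaining roots from the quadratic factor 1 + (0.56) z + (-1.16) z^2:
  Set 1 + (0.56) z + (-1.16) z^2 = 0, i.e. a z^2 + b z + c = 0 with a = -1.16, b = 0.56, c = 1.
  Discriminant D = b^2 - 4ac = (0.56)^2 - 4*(-1.16)*1 = 0.3136 - (-4.64) = 4.9536.
  D >= 0, so the roots are real: z = (-b +/- sqrt(D)) / (2a) = (-0.56 +/- 2.225668) / (-2.32).
    z_1 = (-0.56 + 2.225668) / (-2.32) = -0.718,   |z_1| = 0.718.
    z_2 = (-0.56 - 2.225668) / (-2.32) = 1.2007,   |z_2| = 1.2007.
Moduli of all roots: 2.5000, 0.7180, 1.2007.
All moduli strictly greater than 1? No.
Verdict: Not stationary.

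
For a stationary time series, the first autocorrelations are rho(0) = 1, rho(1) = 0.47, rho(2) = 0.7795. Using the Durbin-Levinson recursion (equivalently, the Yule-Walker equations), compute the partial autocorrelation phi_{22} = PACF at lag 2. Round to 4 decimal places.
\phi_{22} = 0.7170

The PACF at lag k is phi_{kk}, the last component of the solution
to the Yule-Walker system G_k phi = r_k where
  (G_k)_{ij} = rho(|i - j|), (r_k)_i = rho(i), i,j = 1..k.
Equivalently, Durbin-Levinson gives phi_{kk} iteratively:
  phi_{11} = rho(1)
  phi_{kk} = [rho(k) - sum_{j=1..k-1} phi_{k-1,j} rho(k-j)]
            / [1 - sum_{j=1..k-1} phi_{k-1,j} rho(j)],
  phi_{k,j} = phi_{k-1,j} - phi_{kk} phi_{k-1,k-j},  j = 1..k-1.
Step k = 1:
  phi_11 = rho(1) = 0.47.
Step k = 2:
  phi_22 = [rho(2) - phi_11 rho(1)] / [1 - phi_11 rho(1)] = [0.7795 - (0.47)(0.47)] / [1 - (0.47)(0.47)]
         = 0.5586 / 0.7791 = 0.717.
Therefore phi_{22} = 0.7170.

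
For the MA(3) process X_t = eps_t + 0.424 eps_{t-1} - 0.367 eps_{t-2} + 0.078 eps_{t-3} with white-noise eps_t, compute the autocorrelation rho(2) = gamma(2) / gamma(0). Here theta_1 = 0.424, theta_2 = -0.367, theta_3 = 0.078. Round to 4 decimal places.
\rho(2) = -0.2529

For an MA(q) process with theta_0 = 1, the autocovariance is
  gamma(k) = sigma^2 * sum_{i=0..q-k} theta_i * theta_{i+k},
and rho(k) = gamma(k) / gamma(0). Sigma^2 cancels.
  numerator   = (1)*(-0.367) + (0.424)*(0.078) = -0.333928.
  denominator = (1)^2 + (0.424)^2 + (-0.367)^2 + (0.078)^2 = 1.320549.
  rho(2) = -0.333928 / 1.320549 = -0.2529.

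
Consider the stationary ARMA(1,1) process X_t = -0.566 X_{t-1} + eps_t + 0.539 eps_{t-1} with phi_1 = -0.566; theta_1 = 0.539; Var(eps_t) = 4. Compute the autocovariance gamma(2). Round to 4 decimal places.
\gamma(2) = 0.0625

Multiply the model equation by X_{t-k} and take expectations. With theta_0 = psi_0 = 1 and psi_j the MA(infinity) weights, this gives
  gamma(k) - sum_i phi_i gamma(k-i) = c_k,
  c_k = sigma^2 * sum_{j=k..q} theta_j psi_{j-k}   (c_k = 0 for k > q),
using gamma(-m) = gamma(m).
psi-weights needed (psi_j = theta_j + sum_i phi_i psi_{j-i}):
  psi_1 = theta_1 + phi_1 = 0.539 + (-0.566) = -0.027
Right-hand sides:
  c_0 = sigma^2 (1 + theta_1 psi_1) = 4 * (1 + (0.539)(-0.027)) = 4 * 0.985447 = 3.941788
  c_1 = sigma^2 theta_1 = 4 * (0.539) = 2.156
  c_2 = 0
Equations for k = 0 and k = 1 (AR order 1):
  gamma(0) = phi_1 gamma(1) + c_0
  gamma(1) = phi_1 gamma(0) + c_1
Substituting the second into the first: gamma(0) (1 - phi_1^2) = c_0 + phi_1 c_1, so
  gamma(0) = (c_0 + phi_1 c_1) / (1 - phi_1^2) = (3.941788 + (-0.566)(2.156)) / (1 - (-0.566)^2) = 2.721492 / 0.679644 = 4.00429.
  gamma(1) = phi_1 gamma(0) + c_1 = (-0.566)(4.00429) + (2.156) = -0.110428.
For k = 2 (> q): gamma(2) = phi_1 gamma(1) = (-0.566)(-0.110428) = 0.062502.
Therefore gamma(2) = 0.0625 (to 4 decimal places).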